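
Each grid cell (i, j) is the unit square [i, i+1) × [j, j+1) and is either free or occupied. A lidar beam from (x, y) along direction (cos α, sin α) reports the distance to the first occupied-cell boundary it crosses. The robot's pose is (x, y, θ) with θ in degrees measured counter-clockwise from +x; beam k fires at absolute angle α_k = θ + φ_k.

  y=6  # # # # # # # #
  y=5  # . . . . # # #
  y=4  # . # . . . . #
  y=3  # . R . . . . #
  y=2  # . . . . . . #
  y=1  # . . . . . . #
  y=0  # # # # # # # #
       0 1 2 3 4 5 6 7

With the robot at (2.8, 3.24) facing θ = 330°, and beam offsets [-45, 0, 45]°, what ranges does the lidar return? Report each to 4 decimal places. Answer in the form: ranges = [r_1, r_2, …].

beam 1: φ=-45°, α=285°
  direction (0.2588, -0.9659); cell (2,3); t to first gridline: x 0.7727, y 0.2485 (then +3.8637 / +1.0353)
    (2,2) via y @ 0.2485
    (3,2) via x @ 0.7727
    (3,1) via y @ 1.2837
    (3,0) via y @ 2.3190  # hit
  → r_1 = 2.3190
beam 2: φ=0°, α=330°
  direction (0.8660, -0.5000); cell (2,3); t to first gridline: x 0.2309, y 0.4800 (then +1.1547 / +2.0000)
    (3,3) via x @ 0.2309
    (3,2) via y @ 0.4800
    (4,2) via x @ 1.3856
    (4,1) via y @ 2.4800
    (5,1) via x @ 2.5403
    (6,1) via x @ 3.6950
    (6,0) via y @ 4.4800  # hit
  → r_2 = 4.4800
beam 3: φ=45°, α=15°
  direction (0.9659, 0.2588); cell (2,3); t to first gridline: x 0.2071, y 2.9364 (then +1.0353 / +3.8637)
    (3,3) via x @ 0.2071
    (4,3) via x @ 1.2423
    (5,3) via x @ 2.2776
    (5,4) via y @ 2.9364
    (6,4) via x @ 3.3129
    (7,4) via x @ 4.3482  # hit
  → r_3 = 4.3482

ranges = [2.3190, 4.4800, 4.3482]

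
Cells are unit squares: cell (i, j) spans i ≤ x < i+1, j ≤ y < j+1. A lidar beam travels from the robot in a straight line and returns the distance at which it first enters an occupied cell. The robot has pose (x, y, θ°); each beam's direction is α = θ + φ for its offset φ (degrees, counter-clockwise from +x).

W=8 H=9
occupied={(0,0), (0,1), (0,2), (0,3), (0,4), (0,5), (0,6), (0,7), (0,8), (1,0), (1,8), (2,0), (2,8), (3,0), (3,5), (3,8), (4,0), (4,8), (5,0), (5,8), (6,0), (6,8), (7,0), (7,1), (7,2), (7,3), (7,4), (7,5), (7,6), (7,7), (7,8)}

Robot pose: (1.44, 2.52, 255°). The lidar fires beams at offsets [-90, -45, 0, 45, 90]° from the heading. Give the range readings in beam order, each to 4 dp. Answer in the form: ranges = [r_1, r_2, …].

beam 1: φ=-90°, α=165°
  direction (-0.9659, 0.2588); cell (1,2); t to first gridline: x 0.4555, y 1.8546 (then +1.0353 / +3.8637)
    (0,2) via x @ 0.4555  # hit
  → r_1 = 0.4555
beam 2: φ=-45°, α=210°
  direction (-0.8660, -0.5000); cell (1,2); t to first gridline: x 0.5081, y 1.0400 (then +1.1547 / +2.0000)
    (0,2) via x @ 0.5081  # hit
  → r_2 = 0.5081
beam 3: φ=0°, α=255°
  direction (-0.2588, -0.9659); cell (1,2); t to first gridline: x 1.7000, y 0.5383 (then +3.8637 / +1.0353)
    (1,1) via y @ 0.5383
    (1,0) via y @ 1.5736  # hit
  → r_3 = 1.5736
beam 4: φ=45°, α=300°
  direction (0.5000, -0.8660); cell (1,2); t to first gridline: x 1.1200, y 0.6004 (then +2.0000 / +1.1547)
    (1,1) via y @ 0.6004
    (2,1) via x @ 1.1200
    (2,0) via y @ 1.7551  # hit
  → r_4 = 1.7551
beam 5: φ=90°, α=345°
  direction (0.9659, -0.2588); cell (1,2); t to first gridline: x 0.5798, y 2.0091 (then +1.0353 / +3.8637)
    (2,2) via x @ 0.5798
    (3,2) via x @ 1.6150
    (3,1) via y @ 2.0091
    (4,1) via x @ 2.6503
    (5,1) via x @ 3.6856
    (6,1) via x @ 4.7209
    (7,1) via x @ 5.7561  # hit
  → r_5 = 5.7561

ranges = [0.4555, 0.5081, 1.5736, 1.7551, 5.7561]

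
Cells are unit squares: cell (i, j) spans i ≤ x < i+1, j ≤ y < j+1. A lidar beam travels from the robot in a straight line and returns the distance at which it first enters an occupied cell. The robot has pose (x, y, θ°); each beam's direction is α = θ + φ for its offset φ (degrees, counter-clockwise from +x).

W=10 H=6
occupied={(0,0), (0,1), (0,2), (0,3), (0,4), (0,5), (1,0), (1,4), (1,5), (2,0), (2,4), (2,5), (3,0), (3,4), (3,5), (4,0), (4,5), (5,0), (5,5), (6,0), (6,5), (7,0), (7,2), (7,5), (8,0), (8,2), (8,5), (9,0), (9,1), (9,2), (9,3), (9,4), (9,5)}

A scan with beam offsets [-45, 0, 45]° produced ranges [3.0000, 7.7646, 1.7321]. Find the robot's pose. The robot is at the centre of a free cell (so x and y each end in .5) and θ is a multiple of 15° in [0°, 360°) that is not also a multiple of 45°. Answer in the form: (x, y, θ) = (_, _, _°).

(x, y, θ) = (1.5, 2.5, 15°)

The pose lattice has 27·16 = 432 candidates. Test each by forward raycasting.
  (2.5, 1.5, 75°): beam 1 = 7.0000 ≠ 3.0000 ✗
  (3.5, 1.5, 105°): beam 1 = 4.0415 ≠ 3.0000 ✗
  (8.5, 1.5, 120°): beam 1 = 0.5176 ≠ 3.0000 ✗
  …
  (1.5, 2.5, 15°): r_1=3.0000, r_2=7.7646, r_3=1.7321 — all match ✓
No second candidate reproduces the full scan.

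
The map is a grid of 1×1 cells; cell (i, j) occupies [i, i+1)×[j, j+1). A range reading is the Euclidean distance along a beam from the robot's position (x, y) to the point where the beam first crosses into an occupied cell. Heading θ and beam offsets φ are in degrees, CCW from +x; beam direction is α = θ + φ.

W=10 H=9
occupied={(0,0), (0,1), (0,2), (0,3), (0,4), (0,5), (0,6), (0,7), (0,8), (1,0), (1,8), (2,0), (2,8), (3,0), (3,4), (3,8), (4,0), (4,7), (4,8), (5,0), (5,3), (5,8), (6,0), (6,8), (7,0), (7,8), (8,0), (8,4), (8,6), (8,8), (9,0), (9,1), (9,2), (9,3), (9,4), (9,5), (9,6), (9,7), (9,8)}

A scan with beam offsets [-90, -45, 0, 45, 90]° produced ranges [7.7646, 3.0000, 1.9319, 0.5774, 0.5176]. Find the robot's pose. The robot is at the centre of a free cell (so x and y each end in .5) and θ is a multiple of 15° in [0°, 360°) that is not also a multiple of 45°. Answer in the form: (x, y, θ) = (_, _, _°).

(x, y, θ) = (1.5, 1.5, 105°)

The pose lattice has 51·16 = 816 candidates. Test each by forward raycasting.
  (4.5, 3.5, 60°): beam 1 = 0.5774 ≠ 7.7646 ✗
  (8.5, 3.5, 165°): beam 1 = 0.5176 ≠ 7.7646 ✗
  (6.5, 3.5, 330°): beam 1 = 2.8868 ≠ 7.7646 ✗
  …
  (1.5, 1.5, 105°): r_1=7.7646, r_2=3.0000, r_3=1.9319, r_4=0.5774, r_5=0.5176 — all match ✓
Unique over the lattice → pose = (1.5, 1.5, 105°).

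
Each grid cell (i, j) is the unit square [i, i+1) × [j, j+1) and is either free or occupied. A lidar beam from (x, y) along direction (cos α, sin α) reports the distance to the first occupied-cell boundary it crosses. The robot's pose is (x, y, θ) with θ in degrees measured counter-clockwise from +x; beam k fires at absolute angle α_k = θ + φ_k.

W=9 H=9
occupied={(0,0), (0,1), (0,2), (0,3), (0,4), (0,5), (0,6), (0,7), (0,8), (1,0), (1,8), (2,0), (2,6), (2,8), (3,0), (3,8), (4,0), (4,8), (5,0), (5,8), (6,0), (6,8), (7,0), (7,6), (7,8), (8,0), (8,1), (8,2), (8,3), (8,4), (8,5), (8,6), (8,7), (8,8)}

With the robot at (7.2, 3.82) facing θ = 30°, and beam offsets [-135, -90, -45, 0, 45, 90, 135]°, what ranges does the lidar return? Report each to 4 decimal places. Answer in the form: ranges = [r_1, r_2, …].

ranges = [2.9195, 1.6000, 0.8282, 0.9238, 2.2569, 4.8266, 6.4187]

beam 1: φ=-135°, α=255°
  dir = (cos 255°, sin 255°) = (-0.2588, -0.9659); from cell (7,3)
  next x-line at t=0.7727, next y-line at t=0.8489; Δt_x=3.8637, Δt_y=1.0353
    x: enter (6,3) at t=0.7727
    y: enter (6,2) at t=0.8489
    y: enter (6,1) at t=1.8842
    y: enter (6,0) at t=2.9195 ← occupied
  → r_1 = 2.9195
beam 2: φ=-90°, α=300°
  dir = (cos 300°, sin 300°) = (0.5000, -0.8660); from cell (7,3)
  next x-line at t=1.6000, next y-line at t=0.9469; Δt_x=2.0000, Δt_y=1.1547
    y: enter (7,2) at t=0.9469
    x: enter (8,2) at t=1.6000 ← occupied
  → r_2 = 1.6000
beam 3: φ=-45°, α=345°
  dir = (cos 345°, sin 345°) = (0.9659, -0.2588); from cell (7,3)
  next x-line at t=0.8282, next y-line at t=3.1682; Δt_x=1.0353, Δt_y=3.8637
    x: enter (8,3) at t=0.8282 ← occupied
  → r_3 = 0.8282
beam 4: φ=0°, α=30°
  dir = (cos 30°, sin 30°) = (0.8660, 0.5000); from cell (7,3)
  next x-line at t=0.9238, next y-line at t=0.3600; Δt_x=1.1547, Δt_y=2.0000
    y: enter (7,4) at t=0.3600
    x: enter (8,4) at t=0.9238 ← occupied
  → r_4 = 0.9238
beam 5: φ=45°, α=75°
  dir = (cos 75°, sin 75°) = (0.2588, 0.9659); from cell (7,3)
  next x-line at t=3.0910, next y-line at t=0.1863; Δt_x=3.8637, Δt_y=1.0353
    y: enter (7,4) at t=0.1863
    y: enter (7,5) at t=1.2216
    y: enter (7,6) at t=2.2569 ← occupied
  → r_5 = 2.2569
beam 6: φ=90°, α=120°
  dir = (cos 120°, sin 120°) = (-0.5000, 0.8660); from cell (7,3)
  next x-line at t=0.4000, next y-line at t=0.2078; Δt_x=2.0000, Δt_y=1.1547
    y: enter (7,4) at t=0.2078
    x: enter (6,4) at t=0.4000
    y: enter (6,5) at t=1.3625
    x: enter (5,5) at t=2.4000
    y: enter (5,6) at t=2.5172
    y: enter (5,7) at t=3.6719
    x: enter (4,7) at t=4.4000
    y: enter (4,8) at t=4.8266 ← occupied
  → r_6 = 4.8266
beam 7: φ=135°, α=165°
  dir = (cos 165°, sin 165°) = (-0.9659, 0.2588); from cell (7,3)
  next x-line at t=0.2071, next y-line at t=0.6955; Δt_x=1.0353, Δt_y=3.8637
    x: enter (6,3) at t=0.2071
    y: enter (6,4) at t=0.6955
    x: enter (5,4) at t=1.2423
    x: enter (4,4) at t=2.2776
    x: enter (3,4) at t=3.3129
    x: enter (2,4) at t=4.3482
    y: enter (2,5) at t=4.5592
    x: enter (1,5) at t=5.3834
    x: enter (0,5) at t=6.4187 ← occupied
  → r_7 = 6.4187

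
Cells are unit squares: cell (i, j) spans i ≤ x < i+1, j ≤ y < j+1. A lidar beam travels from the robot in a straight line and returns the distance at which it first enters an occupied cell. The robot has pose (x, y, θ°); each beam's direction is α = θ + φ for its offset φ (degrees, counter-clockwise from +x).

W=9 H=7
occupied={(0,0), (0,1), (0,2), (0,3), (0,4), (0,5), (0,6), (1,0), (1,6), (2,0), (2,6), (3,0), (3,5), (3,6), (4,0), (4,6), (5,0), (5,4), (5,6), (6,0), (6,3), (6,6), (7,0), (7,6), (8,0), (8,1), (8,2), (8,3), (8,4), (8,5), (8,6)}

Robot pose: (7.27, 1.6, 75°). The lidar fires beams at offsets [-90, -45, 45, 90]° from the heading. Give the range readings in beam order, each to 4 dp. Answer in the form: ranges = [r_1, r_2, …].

ranges = [0.7558, 0.8429, 1.6166, 6.4912]

beam 1: φ=-90°, α=345°
  direction (0.9659, -0.2588); cell (7,1); t to first gridline: x 0.7558, y 2.3182 (then +1.0353 / +3.8637)
    (8,1) via x @ 0.7558  # hit
  → r_1 = 0.7558
beam 2: φ=-45°, α=30°
  direction (0.8660, 0.5000); cell (7,1); t to first gridline: x 0.8429, y 0.8000 (then +1.1547 / +2.0000)
    (7,2) via y @ 0.8000
    (8,2) via x @ 0.8429  # hit
  → r_2 = 0.8429
beam 3: φ=45°, α=120°
  direction (-0.5000, 0.8660); cell (7,1); t to first gridline: x 0.5400, y 0.4619 (then +2.0000 / +1.1547)
    (7,2) via y @ 0.4619
    (6,2) via x @ 0.5400
    (6,3) via y @ 1.6166  # hit
  → r_3 = 1.6166
beam 4: φ=90°, α=165°
  direction (-0.9659, 0.2588); cell (7,1); t to first gridline: x 0.2795, y 1.5455 (then +1.0353 / +3.8637)
    (6,1) via x @ 0.2795
    (5,1) via x @ 1.3148
    (5,2) via y @ 1.5455
    (4,2) via x @ 2.3501
    (3,2) via x @ 3.3854
    (2,2) via x @ 4.4206
    (2,3) via y @ 5.4092
    (1,3) via x @ 5.4559
    (0,3) via x @ 6.4912  # hit
  → r_4 = 6.4912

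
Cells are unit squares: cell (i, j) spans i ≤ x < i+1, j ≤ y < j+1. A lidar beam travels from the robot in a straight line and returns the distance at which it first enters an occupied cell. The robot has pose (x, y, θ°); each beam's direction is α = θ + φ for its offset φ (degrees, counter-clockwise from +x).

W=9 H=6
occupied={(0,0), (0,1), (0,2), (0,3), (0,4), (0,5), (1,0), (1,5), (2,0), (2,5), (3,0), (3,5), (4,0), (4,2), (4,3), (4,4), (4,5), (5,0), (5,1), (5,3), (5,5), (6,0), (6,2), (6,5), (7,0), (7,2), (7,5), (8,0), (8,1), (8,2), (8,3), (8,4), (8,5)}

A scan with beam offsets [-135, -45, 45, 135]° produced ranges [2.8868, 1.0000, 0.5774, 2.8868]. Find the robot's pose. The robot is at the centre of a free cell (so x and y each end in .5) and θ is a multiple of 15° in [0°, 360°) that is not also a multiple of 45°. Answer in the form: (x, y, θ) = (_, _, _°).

(x, y, θ) = (1.5, 3.5, 165°)

Candidates: 21 free-cell centres × 16 headings = 336 poses. Raycast each; keep the one whose scan matches to 4 dp.
  (6.5, 4.5, 345°): beam 1 = 1.0000 ≠ 2.8868 ✗
  (7.5, 4.5, 195°): beam 1 = 0.5774 ≠ 2.8868 ✗
  (2.5, 1.5, 75°): beam 1 = 0.5774 ≠ 2.8868 ✗
  (4.5, 1.5, 255°): beam 1 = 0.5774 ≠ 2.8868 ✗
  …
  (1.5, 3.5, 165°): r_1=2.8868, r_2=1.0000, r_3=0.5774, r_4=2.8868 — all match ✓
No second candidate reproduces the full scan.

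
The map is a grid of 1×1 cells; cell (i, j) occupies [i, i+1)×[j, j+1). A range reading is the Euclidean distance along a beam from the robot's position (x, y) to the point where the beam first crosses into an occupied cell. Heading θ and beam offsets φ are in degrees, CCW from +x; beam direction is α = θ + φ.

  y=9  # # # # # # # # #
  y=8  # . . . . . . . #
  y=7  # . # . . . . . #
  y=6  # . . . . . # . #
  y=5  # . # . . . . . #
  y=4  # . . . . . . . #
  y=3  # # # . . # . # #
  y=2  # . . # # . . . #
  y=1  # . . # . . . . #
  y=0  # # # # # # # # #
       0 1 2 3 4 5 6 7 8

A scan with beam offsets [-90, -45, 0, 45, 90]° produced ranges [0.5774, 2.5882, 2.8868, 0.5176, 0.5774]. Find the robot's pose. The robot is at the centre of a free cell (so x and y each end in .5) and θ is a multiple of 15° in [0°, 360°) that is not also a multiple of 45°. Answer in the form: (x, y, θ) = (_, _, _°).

(x, y, θ) = (6.5, 3.5, 300°)

The pose lattice has 46·16 = 736 candidates. Test each by forward raycasting.
  (4.5, 5.5, 105°): beam 1 = 1.9319 ≠ 0.5774 ✗
  (5.5, 6.5, 240°): beam 1 = 2.8868 ≠ 0.5774 ✗
  (1.5, 1.5, 150°): beam 1 = 1.7321 ≠ 0.5774 ✗
  (4.5, 6.5, 195°): beam 1 = 2.5882 ≠ 0.5774 ✗
  …
  (6.5, 3.5, 300°): r_1=0.5774, r_2=2.5882, r_3=2.8868, r_4=0.5176, r_5=0.5774 — all match ✓
Only this pose fits every beam.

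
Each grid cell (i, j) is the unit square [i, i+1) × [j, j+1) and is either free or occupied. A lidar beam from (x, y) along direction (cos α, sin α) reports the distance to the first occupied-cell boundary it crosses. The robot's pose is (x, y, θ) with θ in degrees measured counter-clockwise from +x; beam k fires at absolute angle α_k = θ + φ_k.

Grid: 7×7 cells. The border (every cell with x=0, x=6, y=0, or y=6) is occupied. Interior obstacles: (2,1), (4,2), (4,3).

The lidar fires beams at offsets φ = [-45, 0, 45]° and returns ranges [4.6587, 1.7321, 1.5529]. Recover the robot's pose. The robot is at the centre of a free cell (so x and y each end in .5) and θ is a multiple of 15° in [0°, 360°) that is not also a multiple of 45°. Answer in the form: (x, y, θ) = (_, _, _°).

The pose lattice has 22·16 = 352 candidates. Test each by forward raycasting.
  (2.5, 3.5, 330°): beam 1 = 1.5529 ≠ 4.6587 ✗
  (5.5, 2.5, 60°): beam 1 = 0.5176 ≠ 4.6587 ✗
  (1.5, 3.5, 120°): beam 1 = 2.5882 ≠ 4.6587 ✗
  (1.5, 1.5, 105°): beam 1 = 5.1962 ≠ 4.6587 ✗
  …
  (1.5, 4.5, 60°): r_1=4.6587, r_2=1.7321, r_3=1.5529 — all match ✓
Unique over the lattice → pose = (1.5, 4.5, 60°).

(x, y, θ) = (1.5, 4.5, 60°)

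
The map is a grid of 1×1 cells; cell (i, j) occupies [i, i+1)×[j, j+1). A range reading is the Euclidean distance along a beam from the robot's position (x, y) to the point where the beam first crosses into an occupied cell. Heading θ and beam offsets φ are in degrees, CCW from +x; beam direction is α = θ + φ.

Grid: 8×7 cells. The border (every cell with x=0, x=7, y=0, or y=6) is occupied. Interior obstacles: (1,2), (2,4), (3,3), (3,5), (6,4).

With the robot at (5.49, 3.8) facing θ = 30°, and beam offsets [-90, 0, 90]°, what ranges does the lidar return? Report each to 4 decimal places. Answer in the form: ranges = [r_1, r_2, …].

beam 1: φ=-90°, α=300°
  cosα=0.5000 sinα=-0.8660 | (5,3) | tMaxX 1.0200 tMaxY 0.9238 | tΔX 2.0000 tΔY 1.1547
    t=0.9238 [y] (5,2)
    t=1.0200 [x] (6,2)
    t=2.0785 [y] (6,1)
    t=3.0200 [x] (7,1) — stop
  → r_1 = 3.0200
beam 2: φ=0°, α=30°
  cosα=0.8660 sinα=0.5000 | (5,3) | tMaxX 0.5889 tMaxY 0.4000 | tΔX 1.1547 tΔY 2.0000
    t=0.4000 [y] (5,4)
    t=0.5889 [x] (6,4) — stop
  → r_2 = 0.5889
beam 3: φ=90°, α=120°
  cosα=-0.5000 sinα=0.8660 | (5,3) | tMaxX 0.9800 tMaxY 0.2309 | tΔX 2.0000 tΔY 1.1547
    t=0.2309 [y] (5,4)
    t=0.9800 [x] (4,4)
    t=1.3856 [y] (4,5)
    t=2.5403 [y] (4,6) — stop
  → r_3 = 2.5403

ranges = [3.0200, 0.5889, 2.5403]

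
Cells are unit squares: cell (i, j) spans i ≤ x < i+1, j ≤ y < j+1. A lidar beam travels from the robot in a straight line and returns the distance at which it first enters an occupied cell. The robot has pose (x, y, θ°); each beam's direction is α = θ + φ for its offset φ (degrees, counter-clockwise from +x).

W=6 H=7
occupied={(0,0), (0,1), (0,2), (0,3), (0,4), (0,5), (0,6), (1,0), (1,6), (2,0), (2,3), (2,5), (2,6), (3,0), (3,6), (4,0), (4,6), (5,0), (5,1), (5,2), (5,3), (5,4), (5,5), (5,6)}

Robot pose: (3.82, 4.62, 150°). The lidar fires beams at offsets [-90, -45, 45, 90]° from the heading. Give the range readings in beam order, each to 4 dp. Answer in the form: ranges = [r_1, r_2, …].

ranges = [1.5935, 1.4287, 2.9195, 1.6400]

beam 1: φ=-90°, α=60°
  dir = (cos 60°, sin 60°) = (0.5000, 0.8660); from cell (3,4)
  next x-line at t=0.3600, next y-line at t=0.4388; Δt_x=2.0000, Δt_y=1.1547
    x: enter (4,4) at t=0.3600
    y: enter (4,5) at t=0.4388
    y: enter (4,6) at t=1.5935 ← occupied
  → r_1 = 1.5935
beam 2: φ=-45°, α=105°
  dir = (cos 105°, sin 105°) = (-0.2588, 0.9659); from cell (3,4)
  next x-line at t=3.1682, next y-line at t=0.3934; Δt_x=3.8637, Δt_y=1.0353
    y: enter (3,5) at t=0.3934
    y: enter (3,6) at t=1.4287 ← occupied
  → r_2 = 1.4287
beam 3: φ=45°, α=195°
  dir = (cos 195°, sin 195°) = (-0.9659, -0.2588); from cell (3,4)
  next x-line at t=0.8489, next y-line at t=2.3955; Δt_x=1.0353, Δt_y=3.8637
    x: enter (2,4) at t=0.8489
    x: enter (1,4) at t=1.8842
    y: enter (1,3) at t=2.3955
    x: enter (0,3) at t=2.9195 ← occupied
  → r_3 = 2.9195
beam 4: φ=90°, α=240°
  dir = (cos 240°, sin 240°) = (-0.5000, -0.8660); from cell (3,4)
  next x-line at t=1.6400, next y-line at t=0.7159; Δt_x=2.0000, Δt_y=1.1547
    y: enter (3,3) at t=0.7159
    x: enter (2,3) at t=1.6400 ← occupied
  → r_4 = 1.6400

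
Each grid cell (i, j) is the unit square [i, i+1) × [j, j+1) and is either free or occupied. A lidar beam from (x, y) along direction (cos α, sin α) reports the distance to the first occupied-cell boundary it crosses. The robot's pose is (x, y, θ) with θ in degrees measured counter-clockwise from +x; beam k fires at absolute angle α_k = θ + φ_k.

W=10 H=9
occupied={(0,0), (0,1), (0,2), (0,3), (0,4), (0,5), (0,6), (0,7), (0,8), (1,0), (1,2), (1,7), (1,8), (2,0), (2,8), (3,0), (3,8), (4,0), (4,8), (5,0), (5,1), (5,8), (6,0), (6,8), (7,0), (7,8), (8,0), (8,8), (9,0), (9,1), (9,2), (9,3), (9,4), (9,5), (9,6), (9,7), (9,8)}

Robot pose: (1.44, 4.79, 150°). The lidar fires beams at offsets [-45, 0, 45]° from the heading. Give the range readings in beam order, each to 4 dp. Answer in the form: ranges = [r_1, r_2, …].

ranges = [1.7000, 0.5081, 0.4555]

beam 1: φ=-45°, α=105°
  direction (-0.2588, 0.9659); cell (1,4); t to first gridline: x 1.7000, y 0.2174 (then +3.8637 / +1.0353)
    (1,5) via y @ 0.2174
    (1,6) via y @ 1.2527
    (0,6) via x @ 1.7000  # hit
  → r_1 = 1.7000
beam 2: φ=0°, α=150°
  direction (-0.8660, 0.5000); cell (1,4); t to first gridline: x 0.5081, y 0.4200 (then +1.1547 / +2.0000)
    (1,5) via y @ 0.4200
    (0,5) via x @ 0.5081  # hit
  → r_2 = 0.5081
beam 3: φ=45°, α=195°
  direction (-0.9659, -0.2588); cell (1,4); t to first gridline: x 0.4555, y 3.0523 (then +1.0353 / +3.8637)
    (0,4) via x @ 0.4555  # hit
  → r_3 = 0.4555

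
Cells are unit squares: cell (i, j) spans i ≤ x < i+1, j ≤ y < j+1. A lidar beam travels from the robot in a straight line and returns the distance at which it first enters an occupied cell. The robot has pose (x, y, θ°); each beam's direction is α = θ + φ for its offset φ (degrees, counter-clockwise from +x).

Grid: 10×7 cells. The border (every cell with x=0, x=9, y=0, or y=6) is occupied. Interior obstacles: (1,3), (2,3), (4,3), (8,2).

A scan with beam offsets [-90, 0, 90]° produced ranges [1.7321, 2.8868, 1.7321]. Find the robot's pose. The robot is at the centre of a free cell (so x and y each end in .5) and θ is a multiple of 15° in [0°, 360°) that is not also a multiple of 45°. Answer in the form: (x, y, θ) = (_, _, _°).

(x, y, θ) = (7.5, 4.5, 210°)

Enumerate (i+0.5, j+0.5, θ) over the 36 free cells and 16 admissible headings. For each, cast all 3 beams and compare to the given ranges.
  (1.5, 1.5, 255°): beam 1 = 0.5176 ≠ 1.7321 ✗
  (6.5, 1.5, 195°): beam 1 = 4.6587 ≠ 1.7321 ✗
  (6.5, 4.5, 150°): beam 2 = 3.0000 ≠ 2.8868 ✗
  (1.5, 2.5, 255°): beam 1 = 0.5176 ≠ 1.7321 ✗
  (2.5, 4.5, 150°): beam 2 = 1.7321 ≠ 2.8868 ✗
  …
  (7.5, 4.5, 210°): r_1=1.7321, r_2=2.8868, r_3=1.7321 — all match ✓
Only this pose fits every beam.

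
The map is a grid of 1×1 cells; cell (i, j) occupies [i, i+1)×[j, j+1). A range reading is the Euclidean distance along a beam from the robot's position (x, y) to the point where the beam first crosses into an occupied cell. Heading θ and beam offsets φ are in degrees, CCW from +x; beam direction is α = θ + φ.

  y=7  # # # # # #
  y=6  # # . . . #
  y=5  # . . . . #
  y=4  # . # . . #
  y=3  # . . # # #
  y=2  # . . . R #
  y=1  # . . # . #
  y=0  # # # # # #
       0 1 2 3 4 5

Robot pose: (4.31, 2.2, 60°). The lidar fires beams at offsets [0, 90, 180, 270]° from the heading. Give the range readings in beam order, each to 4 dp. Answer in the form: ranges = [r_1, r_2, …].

ranges = [0.9238, 3.8221, 0.6200, 0.7967]

beam 1: φ=0°, α=60°
  cosα=0.5000 sinα=0.8660 | (4,2) | tMaxX 1.3800 tMaxY 0.9238 | tΔX 2.0000 tΔY 1.1547
    t=0.9238 [y] (4,3) — stop
  → r_1 = 0.9238
beam 2: φ=90°, α=150°
  cosα=-0.8660 sinα=0.5000 | (4,2) | tMaxX 0.3580 tMaxY 1.6000 | tΔX 1.1547 tΔY 2.0000
    t=0.3580 [x] (3,2)
    t=1.5127 [x] (2,2)
    t=1.6000 [y] (2,3)
    t=2.6674 [x] (1,3)
    t=3.6000 [y] (1,4)
    t=3.8221 [x] (0,4) — stop
  → r_2 = 3.8221
beam 3: φ=180°, α=240°
  cosα=-0.5000 sinα=-0.8660 | (4,2) | tMaxX 0.6200 tMaxY 0.2309 | tΔX 2.0000 tΔY 1.1547
    t=0.2309 [y] (4,1)
    t=0.6200 [x] (3,1) — stop
  → r_3 = 0.6200
beam 4: φ=270°, α=330°
  cosα=0.8660 sinα=-0.5000 | (4,2) | tMaxX 0.7967 tMaxY 0.4000 | tΔX 1.1547 tΔY 2.0000
    t=0.4000 [y] (4,1)
    t=0.7967 [x] (5,1) — stop
  → r_4 = 0.7967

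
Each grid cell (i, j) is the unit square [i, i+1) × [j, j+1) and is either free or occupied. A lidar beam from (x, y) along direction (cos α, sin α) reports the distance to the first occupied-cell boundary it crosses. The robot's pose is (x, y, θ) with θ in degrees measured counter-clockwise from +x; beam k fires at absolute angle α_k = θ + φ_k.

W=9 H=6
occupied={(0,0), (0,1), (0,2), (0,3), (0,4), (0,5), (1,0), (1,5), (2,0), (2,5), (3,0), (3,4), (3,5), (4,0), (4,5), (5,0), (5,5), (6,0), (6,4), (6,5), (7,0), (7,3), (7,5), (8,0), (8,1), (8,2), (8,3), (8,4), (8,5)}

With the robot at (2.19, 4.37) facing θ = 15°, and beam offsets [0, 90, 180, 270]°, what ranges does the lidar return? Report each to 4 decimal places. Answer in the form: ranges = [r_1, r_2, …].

ranges = [0.8386, 0.6522, 1.2320, 3.4889]

beam 1: φ=0°, α=15°
  cosα=0.9659 sinα=0.2588 | (2,4) | tMaxX 0.8386 tMaxY 2.4341 | tΔX 1.0353 tΔY 3.8637
    t=0.8386 [x] (3,4) — stop
  → r_1 = 0.8386
beam 2: φ=90°, α=105°
  cosα=-0.2588 sinα=0.9659 | (2,4) | tMaxX 0.7341 tMaxY 0.6522 | tΔX 3.8637 tΔY 1.0353
    t=0.6522 [y] (2,5) — stop
  → r_2 = 0.6522
beam 3: φ=180°, α=195°
  cosα=-0.9659 sinα=-0.2588 | (2,4) | tMaxX 0.1967 tMaxY 1.4296 | tΔX 1.0353 tΔY 3.8637
    t=0.1967 [x] (1,4)
    t=1.2320 [x] (0,4) — stop
  → r_3 = 1.2320
beam 4: φ=270°, α=285°
  cosα=0.2588 sinα=-0.9659 | (2,4) | tMaxX 3.1296 tMaxY 0.3831 | tΔX 3.8637 tΔY 1.0353
    t=0.3831 [y] (2,3)
    t=1.4183 [y] (2,2)
    t=2.4536 [y] (2,1)
    t=3.1296 [x] (3,1)
    t=3.4889 [y] (3,0) — stop
  → r_4 = 3.4889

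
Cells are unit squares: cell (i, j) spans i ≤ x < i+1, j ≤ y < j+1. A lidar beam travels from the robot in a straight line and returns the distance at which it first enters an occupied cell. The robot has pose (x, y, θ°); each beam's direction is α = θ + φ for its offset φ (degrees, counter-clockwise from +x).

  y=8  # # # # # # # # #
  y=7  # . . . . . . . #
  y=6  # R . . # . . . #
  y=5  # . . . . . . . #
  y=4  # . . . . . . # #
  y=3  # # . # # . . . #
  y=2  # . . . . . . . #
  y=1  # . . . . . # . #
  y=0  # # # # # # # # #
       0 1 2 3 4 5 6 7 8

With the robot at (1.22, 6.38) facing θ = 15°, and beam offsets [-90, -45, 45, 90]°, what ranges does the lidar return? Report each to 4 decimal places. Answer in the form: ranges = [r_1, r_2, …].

ranges = [2.4640, 7.8289, 1.8706, 0.8500]

beam 1: φ=-90°, α=285°
  dir = (cos 285°, sin 285°) = (0.2588, -0.9659); from cell (1,6)
  next x-line at t=3.0137, next y-line at t=0.3934; Δt_x=3.8637, Δt_y=1.0353
    y: enter (1,5) at t=0.3934
    y: enter (1,4) at t=1.4287
    y: enter (1,3) at t=2.4640 ← occupied
  → r_1 = 2.4640
beam 2: φ=-45°, α=330°
  dir = (cos 330°, sin 330°) = (0.8660, -0.5000); from cell (1,6)
  next x-line at t=0.9007, next y-line at t=0.7600; Δt_x=1.1547, Δt_y=2.0000
    y: enter (1,5) at t=0.7600
    x: enter (2,5) at t=0.9007
    x: enter (3,5) at t=2.0554
    y: enter (3,4) at t=2.7600
    x: enter (4,4) at t=3.2101
    x: enter (5,4) at t=4.3648
    y: enter (5,3) at t=4.7600
    x: enter (6,3) at t=5.5195
    x: enter (7,3) at t=6.6742
    y: enter (7,2) at t=6.7600
    x: enter (8,2) at t=7.8289 ← occupied
  → r_2 = 7.8289
beam 3: φ=45°, α=60°
  dir = (cos 60°, sin 60°) = (0.5000, 0.8660); from cell (1,6)
  next x-line at t=1.5600, next y-line at t=0.7159; Δt_x=2.0000, Δt_y=1.1547
    y: enter (1,7) at t=0.7159
    x: enter (2,7) at t=1.5600
    y: enter (2,8) at t=1.8706 ← occupied
  → r_3 = 1.8706
beam 4: φ=90°, α=105°
  dir = (cos 105°, sin 105°) = (-0.2588, 0.9659); from cell (1,6)
  next x-line at t=0.8500, next y-line at t=0.6419; Δt_x=3.8637, Δt_y=1.0353
    y: enter (1,7) at t=0.6419
    x: enter (0,7) at t=0.8500 ← occupied
  → r_4 = 0.8500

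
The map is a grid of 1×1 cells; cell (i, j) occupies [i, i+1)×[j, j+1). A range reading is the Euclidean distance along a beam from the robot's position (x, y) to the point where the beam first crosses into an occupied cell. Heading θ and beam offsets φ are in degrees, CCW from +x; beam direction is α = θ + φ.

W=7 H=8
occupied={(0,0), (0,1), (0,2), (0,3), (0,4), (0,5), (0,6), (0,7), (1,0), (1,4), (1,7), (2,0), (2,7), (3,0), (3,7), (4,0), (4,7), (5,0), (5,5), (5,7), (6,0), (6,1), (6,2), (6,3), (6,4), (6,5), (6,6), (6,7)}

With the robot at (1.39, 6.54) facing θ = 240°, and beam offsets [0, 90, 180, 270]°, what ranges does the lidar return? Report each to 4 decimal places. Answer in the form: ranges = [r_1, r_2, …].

beam 1: φ=0°, α=240°
  d=(-0.5000,-0.8660)  start (1,6)  tX=0.7800 tY=0.6235  stride 1/|dx|=2.0000 1/|dy|=1.1547
    cross y-line → (1,5), t=0.6235
    cross x-line → (0,5), t=0.7800 (wall)
  → r_1 = 0.7800
beam 2: φ=90°, α=330°
  d=(0.8660,-0.5000)  start (1,6)  tX=0.7044 tY=1.0800  stride 1/|dx|=1.1547 1/|dy|=2.0000
    cross x-line → (2,6), t=0.7044
    cross y-line → (2,5), t=1.0800
    cross x-line → (3,5), t=1.8591
    cross x-line → (4,5), t=3.0138
    cross y-line → (4,4), t=3.0800
    cross x-line → (5,4), t=4.1685
    cross y-line → (5,3), t=5.0800
    cross x-line → (6,3), t=5.3232 (wall)
  → r_2 = 5.3232
beam 3: φ=180°, α=60°
  d=(0.5000,0.8660)  start (1,6)  tX=1.2200 tY=0.5312  stride 1/|dx|=2.0000 1/|dy|=1.1547
    cross y-line → (1,7), t=0.5312 (wall)
  → r_3 = 0.5312
beam 4: φ=270°, α=150°
  d=(-0.8660,0.5000)  start (1,6)  tX=0.4503 tY=0.9200  stride 1/|dx|=1.1547 1/|dy|=2.0000
    cross x-line → (0,6), t=0.4503 (wall)
  → r_4 = 0.4503

ranges = [0.7800, 5.3232, 0.5312, 0.4503]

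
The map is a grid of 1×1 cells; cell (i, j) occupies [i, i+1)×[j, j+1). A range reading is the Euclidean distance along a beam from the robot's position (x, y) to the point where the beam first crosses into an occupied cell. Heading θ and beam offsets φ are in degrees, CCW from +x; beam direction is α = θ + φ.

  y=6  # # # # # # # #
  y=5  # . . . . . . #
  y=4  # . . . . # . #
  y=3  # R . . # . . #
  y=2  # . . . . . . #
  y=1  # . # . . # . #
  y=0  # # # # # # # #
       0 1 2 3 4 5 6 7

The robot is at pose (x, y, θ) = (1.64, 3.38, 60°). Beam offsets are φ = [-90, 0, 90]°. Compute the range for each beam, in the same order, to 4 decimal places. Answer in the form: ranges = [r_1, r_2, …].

ranges = [3.8798, 3.0253, 0.7390]

beam 1: φ=-90°, α=330°
  d=(0.8660,-0.5000)  start (1,3)  tX=0.4157 tY=0.7600  stride 1/|dx|=1.1547 1/|dy|=2.0000
    cross x-line → (2,3), t=0.4157
    cross y-line → (2,2), t=0.7600
    cross x-line → (3,2), t=1.5704
    cross x-line → (4,2), t=2.7251
    cross y-line → (4,1), t=2.7600
    cross x-line → (5,1), t=3.8798 (wall)
  → r_1 = 3.8798
beam 2: φ=0°, α=60°
  d=(0.5000,0.8660)  start (1,3)  tX=0.7200 tY=0.7159  stride 1/|dx|=2.0000 1/|dy|=1.1547
    cross y-line → (1,4), t=0.7159
    cross x-line → (2,4), t=0.7200
    cross y-line → (2,5), t=1.8706
    cross x-line → (3,5), t=2.7200
    cross y-line → (3,6), t=3.0253 (wall)
  → r_2 = 3.0253
beam 3: φ=90°, α=150°
  d=(-0.8660,0.5000)  start (1,3)  tX=0.7390 tY=1.2400  stride 1/|dx|=1.1547 1/|dy|=2.0000
    cross x-line → (0,3), t=0.7390 (wall)
  → r_3 = 0.7390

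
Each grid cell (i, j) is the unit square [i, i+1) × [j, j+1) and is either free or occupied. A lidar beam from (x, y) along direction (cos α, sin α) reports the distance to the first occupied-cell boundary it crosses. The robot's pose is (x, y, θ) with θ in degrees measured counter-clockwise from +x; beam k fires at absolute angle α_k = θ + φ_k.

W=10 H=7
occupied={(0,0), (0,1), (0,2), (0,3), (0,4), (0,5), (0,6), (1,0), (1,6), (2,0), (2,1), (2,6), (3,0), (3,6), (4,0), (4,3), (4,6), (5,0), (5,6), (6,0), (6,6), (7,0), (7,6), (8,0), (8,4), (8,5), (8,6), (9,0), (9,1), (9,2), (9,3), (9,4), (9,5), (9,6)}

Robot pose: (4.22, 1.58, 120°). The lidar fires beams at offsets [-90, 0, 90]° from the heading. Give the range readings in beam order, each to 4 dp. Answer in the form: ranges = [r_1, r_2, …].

ranges = [4.8400, 5.1038, 1.1600]

beam 1: φ=-90°, α=30°
  cosα=0.8660 sinα=0.5000 | (4,1) | tMaxX 0.9007 tMaxY 0.8400 | tΔX 1.1547 tΔY 2.0000
    t=0.8400 [y] (4,2)
    t=0.9007 [x] (5,2)
    t=2.0554 [x] (6,2)
    t=2.8400 [y] (6,3)
    t=3.2101 [x] (7,3)
    t=4.3648 [x] (8,3)
    t=4.8400 [y] (8,4) — stop
  → r_1 = 4.8400
beam 2: φ=0°, α=120°
  cosα=-0.5000 sinα=0.8660 | (4,1) | tMaxX 0.4400 tMaxY 0.4850 | tΔX 2.0000 tΔY 1.1547
    t=0.4400 [x] (3,1)
    t=0.4850 [y] (3,2)
    t=1.6397 [y] (3,3)
    t=2.4400 [x] (2,3)
    t=2.7944 [y] (2,4)
    t=3.9491 [y] (2,5)
    t=4.4400 [x] (1,5)
    t=5.1038 [y] (1,6) — stop
  → r_2 = 5.1038
beam 3: φ=90°, α=210°
  cosα=-0.8660 sinα=-0.5000 | (4,1) | tMaxX 0.2540 tMaxY 1.1600 | tΔX 1.1547 tΔY 2.0000
    t=0.2540 [x] (3,1)
    t=1.1600 [y] (3,0) — stop
  → r_3 = 1.1600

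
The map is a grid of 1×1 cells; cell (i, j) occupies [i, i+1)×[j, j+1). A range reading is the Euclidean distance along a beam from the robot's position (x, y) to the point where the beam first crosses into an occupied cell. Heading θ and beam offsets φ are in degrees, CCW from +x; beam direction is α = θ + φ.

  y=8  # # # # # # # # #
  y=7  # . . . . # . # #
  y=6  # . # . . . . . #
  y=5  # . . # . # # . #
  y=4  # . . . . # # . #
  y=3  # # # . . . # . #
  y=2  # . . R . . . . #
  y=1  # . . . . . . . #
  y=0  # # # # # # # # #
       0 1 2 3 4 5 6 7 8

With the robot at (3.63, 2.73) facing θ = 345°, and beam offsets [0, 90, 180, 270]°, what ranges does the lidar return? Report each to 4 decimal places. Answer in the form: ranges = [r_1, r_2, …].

beam 1: φ=0°, α=345°
  dir = (cos 345°, sin 345°) = (0.9659, -0.2588); from cell (3,2)
  next x-line at t=0.3831, next y-line at t=2.8205; Δt_x=1.0353, Δt_y=3.8637
    x: enter (4,2) at t=0.3831
    x: enter (5,2) at t=1.4183
    x: enter (6,2) at t=2.4536
    y: enter (6,1) at t=2.8205
    x: enter (7,1) at t=3.4889
    x: enter (8,1) at t=4.5242 ← occupied
  → r_1 = 4.5242
beam 2: φ=90°, α=75°
  dir = (cos 75°, sin 75°) = (0.2588, 0.9659); from cell (3,2)
  next x-line at t=1.4296, next y-line at t=0.2795; Δt_x=3.8637, Δt_y=1.0353
    y: enter (3,3) at t=0.2795
    y: enter (3,4) at t=1.3148
    x: enter (4,4) at t=1.4296
    y: enter (4,5) at t=2.3501
    y: enter (4,6) at t=3.3854
    y: enter (4,7) at t=4.4206
    x: enter (5,7) at t=5.2933 ← occupied
  → r_2 = 5.2933
beam 3: φ=180°, α=165°
  dir = (cos 165°, sin 165°) = (-0.9659, 0.2588); from cell (3,2)
  next x-line at t=0.6522, next y-line at t=1.0432; Δt_x=1.0353, Δt_y=3.8637
    x: enter (2,2) at t=0.6522
    y: enter (2,3) at t=1.0432 ← occupied
  → r_3 = 1.0432
beam 4: φ=270°, α=255°
  dir = (cos 255°, sin 255°) = (-0.2588, -0.9659); from cell (3,2)
  next x-line at t=2.4341, next y-line at t=0.7558; Δt_x=3.8637, Δt_y=1.0353
    y: enter (3,1) at t=0.7558
    y: enter (3,0) at t=1.7910 ← occupied
  → r_4 = 1.7910

ranges = [4.5242, 5.2933, 1.0432, 1.7910]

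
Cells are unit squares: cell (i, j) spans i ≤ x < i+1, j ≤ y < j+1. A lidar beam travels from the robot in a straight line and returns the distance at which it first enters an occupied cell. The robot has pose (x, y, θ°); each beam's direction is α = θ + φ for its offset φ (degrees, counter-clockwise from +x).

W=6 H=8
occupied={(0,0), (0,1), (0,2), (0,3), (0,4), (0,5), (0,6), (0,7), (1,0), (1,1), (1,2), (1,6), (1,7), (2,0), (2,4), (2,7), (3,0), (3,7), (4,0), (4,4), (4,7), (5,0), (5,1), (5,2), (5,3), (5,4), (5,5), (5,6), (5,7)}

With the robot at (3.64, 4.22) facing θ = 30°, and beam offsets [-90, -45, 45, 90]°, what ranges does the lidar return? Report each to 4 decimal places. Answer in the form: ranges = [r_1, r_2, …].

beam 1: φ=-90°, α=300°
  d=(0.5000,-0.8660)  start (3,4)  tX=0.7200 tY=0.2540  stride 1/|dx|=2.0000 1/|dy|=1.1547
    cross y-line → (3,3), t=0.2540
    cross x-line → (4,3), t=0.7200
    cross y-line → (4,2), t=1.4087
    cross y-line → (4,1), t=2.5634
    cross x-line → (5,1), t=2.7200 (wall)
  → r_1 = 2.7200
beam 2: φ=-45°, α=345°
  d=(0.9659,-0.2588)  start (3,4)  tX=0.3727 tY=0.8500  stride 1/|dx|=1.0353 1/|dy|=3.8637
    cross x-line → (4,4), t=0.3727 (wall)
  → r_2 = 0.3727
beam 3: φ=45°, α=75°
  d=(0.2588,0.9659)  start (3,4)  tX=1.3909 tY=0.8075  stride 1/|dx|=3.8637 1/|dy|=1.0353
    cross y-line → (3,5), t=0.8075
    cross x-line → (4,5), t=1.3909
    cross y-line → (4,6), t=1.8428
    cross y-line → (4,7), t=2.8781 (wall)
  → r_3 = 2.8781
beam 4: φ=90°, α=120°
  d=(-0.5000,0.8660)  start (3,4)  tX=1.2800 tY=0.9007  stride 1/|dx|=2.0000 1/|dy|=1.1547
    cross y-line → (3,5), t=0.9007
    cross x-line → (2,5), t=1.2800
    cross y-line → (2,6), t=2.0554
    cross y-line → (2,7), t=3.2101 (wall)
  → r_4 = 3.2101

ranges = [2.7200, 0.3727, 2.8781, 3.2101]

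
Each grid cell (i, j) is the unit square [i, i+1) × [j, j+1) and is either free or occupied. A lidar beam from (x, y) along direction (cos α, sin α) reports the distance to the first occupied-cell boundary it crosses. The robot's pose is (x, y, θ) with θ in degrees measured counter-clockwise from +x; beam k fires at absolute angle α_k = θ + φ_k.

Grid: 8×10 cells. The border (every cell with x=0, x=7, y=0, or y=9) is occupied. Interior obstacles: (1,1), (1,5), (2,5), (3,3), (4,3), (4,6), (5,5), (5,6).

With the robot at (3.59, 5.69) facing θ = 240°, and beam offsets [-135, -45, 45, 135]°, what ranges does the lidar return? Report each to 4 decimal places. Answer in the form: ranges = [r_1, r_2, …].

ranges = [3.4268, 0.6108, 1.7496, 1.1977]

beam 1: φ=-135°, α=105°
  d=(-0.2588,0.9659)  start (3,5)  tX=2.2796 tY=0.3209  stride 1/|dx|=3.8637 1/|dy|=1.0353
    cross y-line → (3,6), t=0.3209
    cross y-line → (3,7), t=1.3562
    cross x-line → (2,7), t=2.2796
    cross y-line → (2,8), t=2.3915
    cross y-line → (2,9), t=3.4268 (wall)
  → r_1 = 3.4268
beam 2: φ=-45°, α=195°
  d=(-0.9659,-0.2588)  start (3,5)  tX=0.6108 tY=2.6660  stride 1/|dx|=1.0353 1/|dy|=3.8637
    cross x-line → (2,5), t=0.6108 (wall)
  → r_2 = 0.6108
beam 3: φ=45°, α=285°
  d=(0.2588,-0.9659)  start (3,5)  tX=1.5841 tY=0.7143  stride 1/|dx|=3.8637 1/|dy|=1.0353
    cross y-line → (3,4), t=0.7143
    cross x-line → (4,4), t=1.5841
    cross y-line → (4,3), t=1.7496 (wall)
  → r_3 = 1.7496
beam 4: φ=135°, α=15°
  d=(0.9659,0.2588)  start (3,5)  tX=0.4245 tY=1.1977  stride 1/|dx|=1.0353 1/|dy|=3.8637
    cross x-line → (4,5), t=0.4245
    cross y-line → (4,6), t=1.1977 (wall)
  → r_4 = 1.1977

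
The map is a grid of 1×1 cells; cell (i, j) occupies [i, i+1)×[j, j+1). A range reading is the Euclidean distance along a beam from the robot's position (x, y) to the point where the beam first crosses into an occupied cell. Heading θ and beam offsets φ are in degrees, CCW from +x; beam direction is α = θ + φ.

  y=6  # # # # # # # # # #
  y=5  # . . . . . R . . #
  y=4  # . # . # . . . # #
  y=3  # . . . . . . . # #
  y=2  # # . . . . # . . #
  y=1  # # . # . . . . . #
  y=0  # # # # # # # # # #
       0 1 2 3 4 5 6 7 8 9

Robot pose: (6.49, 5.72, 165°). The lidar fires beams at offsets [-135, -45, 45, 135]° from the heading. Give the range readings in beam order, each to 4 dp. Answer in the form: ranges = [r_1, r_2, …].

beam 1: φ=-135°, α=30°
  dir = (cos 30°, sin 30°) = (0.8660, 0.5000); from cell (6,5)
  next x-line at t=0.5889, next y-line at t=0.5600; Δt_x=1.1547, Δt_y=2.0000
    y: enter (6,6) at t=0.5600 ← occupied
  → r_1 = 0.5600
beam 2: φ=-45°, α=120°
  dir = (cos 120°, sin 120°) = (-0.5000, 0.8660); from cell (6,5)
  next x-line at t=0.9800, next y-line at t=0.3233; Δt_x=2.0000, Δt_y=1.1547
    y: enter (6,6) at t=0.3233 ← occupied
  → r_2 = 0.3233
beam 3: φ=45°, α=210°
  dir = (cos 210°, sin 210°) = (-0.8660, -0.5000); from cell (6,5)
  next x-line at t=0.5658, next y-line at t=1.4400; Δt_x=1.1547, Δt_y=2.0000
    x: enter (5,5) at t=0.5658
    y: enter (5,4) at t=1.4400
    x: enter (4,4) at t=1.7205 ← occupied
  → r_3 = 1.7205
beam 4: φ=135°, α=300°
  dir = (cos 300°, sin 300°) = (0.5000, -0.8660); from cell (6,5)
  next x-line at t=1.0200, next y-line at t=0.8314; Δt_x=2.0000, Δt_y=1.1547
    y: enter (6,4) at t=0.8314
    x: enter (7,4) at t=1.0200
    y: enter (7,3) at t=1.9861
    x: enter (8,3) at t=3.0200 ← occupied
  → r_4 = 3.0200

ranges = [0.5600, 0.3233, 1.7205, 3.0200]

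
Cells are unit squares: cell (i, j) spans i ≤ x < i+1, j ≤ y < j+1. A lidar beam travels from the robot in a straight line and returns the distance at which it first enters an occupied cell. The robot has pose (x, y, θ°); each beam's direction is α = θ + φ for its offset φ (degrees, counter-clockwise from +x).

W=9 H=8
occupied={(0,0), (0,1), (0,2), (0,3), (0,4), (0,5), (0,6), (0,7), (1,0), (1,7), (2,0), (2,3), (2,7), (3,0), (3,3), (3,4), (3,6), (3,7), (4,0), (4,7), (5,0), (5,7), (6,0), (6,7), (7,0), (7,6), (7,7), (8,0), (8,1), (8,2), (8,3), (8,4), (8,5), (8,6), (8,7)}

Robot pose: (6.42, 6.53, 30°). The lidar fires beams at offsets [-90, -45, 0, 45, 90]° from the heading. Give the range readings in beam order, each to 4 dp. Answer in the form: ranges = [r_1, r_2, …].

ranges = [3.1600, 0.6005, 0.6697, 0.4866, 0.5427]

beam 1: φ=-90°, α=300°
  dir = (cos 300°, sin 300°) = (0.5000, -0.8660); from cell (6,6)
  next x-line at t=1.1600, next y-line at t=0.6120; Δt_x=2.0000, Δt_y=1.1547
    y: enter (6,5) at t=0.6120
    x: enter (7,5) at t=1.1600
    y: enter (7,4) at t=1.7667
    y: enter (7,3) at t=2.9214
    x: enter (8,3) at t=3.1600 ← occupied
  → r_1 = 3.1600
beam 2: φ=-45°, α=345°
  dir = (cos 345°, sin 345°) = (0.9659, -0.2588); from cell (6,6)
  next x-line at t=0.6005, next y-line at t=2.0478; Δt_x=1.0353, Δt_y=3.8637
    x: enter (7,6) at t=0.6005 ← occupied
  → r_2 = 0.6005
beam 3: φ=0°, α=30°
  dir = (cos 30°, sin 30°) = (0.8660, 0.5000); from cell (6,6)
  next x-line at t=0.6697, next y-line at t=0.9400; Δt_x=1.1547, Δt_y=2.0000
    x: enter (7,6) at t=0.6697 ← occupied
  → r_3 = 0.6697
beam 4: φ=45°, α=75°
  dir = (cos 75°, sin 75°) = (0.2588, 0.9659); from cell (6,6)
  next x-line at t=2.2409, next y-line at t=0.4866; Δt_x=3.8637, Δt_y=1.0353
    y: enter (6,7) at t=0.4866 ← occupied
  → r_4 = 0.4866
beam 5: φ=90°, α=120°
  dir = (cos 120°, sin 120°) = (-0.5000, 0.8660); from cell (6,6)
  next x-line at t=0.8400, next y-line at t=0.5427; Δt_x=2.0000, Δt_y=1.1547
    y: enter (6,7) at t=0.5427 ← occupied
  → r_5 = 0.5427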